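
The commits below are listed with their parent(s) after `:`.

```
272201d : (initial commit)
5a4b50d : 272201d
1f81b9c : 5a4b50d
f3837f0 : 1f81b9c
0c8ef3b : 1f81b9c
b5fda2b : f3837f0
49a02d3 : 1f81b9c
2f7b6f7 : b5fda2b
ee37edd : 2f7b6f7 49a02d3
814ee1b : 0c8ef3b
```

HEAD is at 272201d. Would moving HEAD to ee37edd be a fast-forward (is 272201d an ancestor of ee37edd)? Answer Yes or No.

A fast-forward from 272201d to ee37edd is possible iff 272201d is an ancestor of ee37edd.
Ancestors of ee37edd: {1f81b9c, 272201d, 2f7b6f7, 49a02d3, 5a4b50d, b5fda2b, ee37edd, f3837f0}.
272201d is among them, so fast-forward is possible.

Yes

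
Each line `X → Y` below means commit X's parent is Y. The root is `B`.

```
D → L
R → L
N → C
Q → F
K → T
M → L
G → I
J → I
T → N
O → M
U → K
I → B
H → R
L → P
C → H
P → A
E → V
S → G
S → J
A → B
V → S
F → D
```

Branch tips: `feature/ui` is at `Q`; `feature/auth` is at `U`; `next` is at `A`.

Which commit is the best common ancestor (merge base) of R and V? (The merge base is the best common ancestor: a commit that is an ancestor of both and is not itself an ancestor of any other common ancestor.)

B

Ancestors of R: {A, B, L, P, R}.
Ancestors of V: {B, G, I, J, S, V}.
Common ancestors: {B}.
The only common ancestor is B, so it is the merge base.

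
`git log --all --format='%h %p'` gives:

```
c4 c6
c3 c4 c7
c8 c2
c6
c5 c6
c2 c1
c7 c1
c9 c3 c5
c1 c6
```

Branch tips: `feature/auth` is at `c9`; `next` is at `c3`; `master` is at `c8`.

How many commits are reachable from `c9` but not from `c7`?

Reachable from c9: {c1, c3, c4, c5, c6, c7, c9}.
Reachable from c7: {c1, c6, c7}.
In c9's history but not c7's: {c3, c4, c5, c9} — 4 commits.

4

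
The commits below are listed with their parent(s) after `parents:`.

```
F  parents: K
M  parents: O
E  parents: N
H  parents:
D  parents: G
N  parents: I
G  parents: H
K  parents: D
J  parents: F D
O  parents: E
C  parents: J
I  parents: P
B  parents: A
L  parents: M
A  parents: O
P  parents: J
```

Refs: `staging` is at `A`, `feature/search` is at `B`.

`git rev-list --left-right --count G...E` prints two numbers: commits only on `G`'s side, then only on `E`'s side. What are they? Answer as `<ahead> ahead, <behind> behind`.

Reachable from G: {G, H}.
Reachable from E: {D, E, F, G, H, I, J, K, N, P}.
Only in G's history (ahead): {} — 0.
Only in E's history (behind): {D, E, F, I, J, K, N, P} — 8.

0 ahead, 8 behind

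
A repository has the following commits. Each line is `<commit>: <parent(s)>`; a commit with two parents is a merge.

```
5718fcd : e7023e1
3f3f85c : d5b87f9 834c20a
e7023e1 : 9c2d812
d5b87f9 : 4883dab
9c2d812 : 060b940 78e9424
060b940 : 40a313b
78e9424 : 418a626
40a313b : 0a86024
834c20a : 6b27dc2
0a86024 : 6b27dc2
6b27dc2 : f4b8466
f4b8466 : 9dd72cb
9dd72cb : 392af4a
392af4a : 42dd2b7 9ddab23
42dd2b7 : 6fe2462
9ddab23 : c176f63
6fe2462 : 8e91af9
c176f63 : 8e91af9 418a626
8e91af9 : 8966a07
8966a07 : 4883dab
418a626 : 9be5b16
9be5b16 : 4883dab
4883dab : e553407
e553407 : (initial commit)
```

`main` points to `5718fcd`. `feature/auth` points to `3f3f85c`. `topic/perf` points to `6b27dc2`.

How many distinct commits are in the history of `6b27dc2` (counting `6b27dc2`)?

Walking parent pointers from 6b27dc2: reachable set = {392af4a, 418a626, 42dd2b7, 4883dab, 6b27dc2, 6fe2462, 8966a07, 8e91af9, 9be5b16, 9dd72cb, 9ddab23, c176f63, e553407, f4b8466}.
That is 14 commits.

14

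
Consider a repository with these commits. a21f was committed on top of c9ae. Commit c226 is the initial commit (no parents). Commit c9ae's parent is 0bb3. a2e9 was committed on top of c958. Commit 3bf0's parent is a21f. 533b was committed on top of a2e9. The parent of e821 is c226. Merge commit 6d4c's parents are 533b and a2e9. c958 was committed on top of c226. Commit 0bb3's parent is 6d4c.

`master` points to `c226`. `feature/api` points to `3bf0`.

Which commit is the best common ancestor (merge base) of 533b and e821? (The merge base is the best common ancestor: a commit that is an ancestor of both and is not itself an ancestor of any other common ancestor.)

Ancestors of 533b: {533b, a2e9, c226, c958}.
Ancestors of e821: {c226, e821}.
Common ancestors: {c226}.
The only common ancestor is c226, so it is the merge base.

c226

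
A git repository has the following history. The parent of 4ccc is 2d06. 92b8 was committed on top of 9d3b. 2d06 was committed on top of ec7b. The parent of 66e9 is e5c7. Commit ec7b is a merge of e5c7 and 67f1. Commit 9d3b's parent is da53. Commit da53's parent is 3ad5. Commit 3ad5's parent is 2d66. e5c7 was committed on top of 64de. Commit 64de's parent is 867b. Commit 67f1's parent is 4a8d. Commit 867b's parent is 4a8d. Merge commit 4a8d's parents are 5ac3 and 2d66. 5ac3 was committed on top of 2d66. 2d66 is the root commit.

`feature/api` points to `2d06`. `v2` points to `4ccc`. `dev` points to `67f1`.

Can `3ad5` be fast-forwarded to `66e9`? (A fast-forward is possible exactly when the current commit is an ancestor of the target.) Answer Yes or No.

A fast-forward from 3ad5 to 66e9 is possible iff 3ad5 is an ancestor of 66e9.
Ancestors of 66e9: {2d66, 4a8d, 5ac3, 64de, 66e9, 867b, e5c7}.
3ad5 is not among them, so fast-forward is not possible.

No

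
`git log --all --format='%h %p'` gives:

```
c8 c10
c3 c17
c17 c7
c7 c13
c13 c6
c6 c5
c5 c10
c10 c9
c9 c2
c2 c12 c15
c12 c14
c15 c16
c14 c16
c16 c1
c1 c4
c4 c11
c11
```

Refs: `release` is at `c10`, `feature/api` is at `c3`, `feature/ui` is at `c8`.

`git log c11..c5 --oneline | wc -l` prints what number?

10

Reachable from c5: {c1, c10, c11, c12, c14, c15, c16, c2, c4, c5, c9}.
Reachable from c11: {c11}.
In c5's history but not c11's: {c1, c10, c12, c14, c15, c16, c2, c4, c5, c9} — 10 commits.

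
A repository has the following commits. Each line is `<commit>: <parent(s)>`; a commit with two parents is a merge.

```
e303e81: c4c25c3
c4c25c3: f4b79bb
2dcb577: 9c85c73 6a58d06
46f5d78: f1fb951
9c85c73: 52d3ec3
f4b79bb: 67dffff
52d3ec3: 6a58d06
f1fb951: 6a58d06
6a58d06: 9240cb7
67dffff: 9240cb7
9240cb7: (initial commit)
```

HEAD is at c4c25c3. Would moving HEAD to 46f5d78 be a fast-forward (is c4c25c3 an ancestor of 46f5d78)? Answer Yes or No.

A fast-forward from c4c25c3 to 46f5d78 is possible iff c4c25c3 is an ancestor of 46f5d78.
Ancestors of 46f5d78: {46f5d78, 6a58d06, 9240cb7, f1fb951}.
c4c25c3 is not among them, so fast-forward is not possible.

No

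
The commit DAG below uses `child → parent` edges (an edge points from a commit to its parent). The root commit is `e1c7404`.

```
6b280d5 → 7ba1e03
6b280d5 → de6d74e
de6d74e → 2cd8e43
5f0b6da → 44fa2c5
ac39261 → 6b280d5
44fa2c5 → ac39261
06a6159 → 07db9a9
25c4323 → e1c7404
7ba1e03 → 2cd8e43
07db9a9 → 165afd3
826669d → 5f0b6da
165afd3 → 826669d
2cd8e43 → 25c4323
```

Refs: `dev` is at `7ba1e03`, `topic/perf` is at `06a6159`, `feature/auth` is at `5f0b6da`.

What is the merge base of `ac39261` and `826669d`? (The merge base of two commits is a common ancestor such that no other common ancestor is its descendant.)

ac39261

Ancestors of ac39261: {25c4323, 2cd8e43, 6b280d5, 7ba1e03, ac39261, de6d74e, e1c7404}.
Ancestors of 826669d: {25c4323, 2cd8e43, 44fa2c5, 5f0b6da, 6b280d5, 7ba1e03, 826669d, ac39261, de6d74e, e1c7404}.
Common ancestors: {25c4323, 2cd8e43, 6b280d5, 7ba1e03, ac39261, de6d74e, e1c7404}.
Among these, ac39261 is not an ancestor of any other common ancestor — it is the merge base.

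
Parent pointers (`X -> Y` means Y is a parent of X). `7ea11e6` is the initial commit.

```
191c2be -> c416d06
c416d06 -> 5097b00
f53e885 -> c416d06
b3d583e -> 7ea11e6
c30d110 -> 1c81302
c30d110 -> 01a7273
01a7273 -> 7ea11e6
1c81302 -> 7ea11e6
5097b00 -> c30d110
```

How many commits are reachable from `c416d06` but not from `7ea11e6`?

5

Reachable from c416d06: {01a7273, 1c81302, 5097b00, 7ea11e6, c30d110, c416d06}.
Reachable from 7ea11e6: {7ea11e6}.
In c416d06's history but not 7ea11e6's: {01a7273, 1c81302, 5097b00, c30d110, c416d06} — 5 commits.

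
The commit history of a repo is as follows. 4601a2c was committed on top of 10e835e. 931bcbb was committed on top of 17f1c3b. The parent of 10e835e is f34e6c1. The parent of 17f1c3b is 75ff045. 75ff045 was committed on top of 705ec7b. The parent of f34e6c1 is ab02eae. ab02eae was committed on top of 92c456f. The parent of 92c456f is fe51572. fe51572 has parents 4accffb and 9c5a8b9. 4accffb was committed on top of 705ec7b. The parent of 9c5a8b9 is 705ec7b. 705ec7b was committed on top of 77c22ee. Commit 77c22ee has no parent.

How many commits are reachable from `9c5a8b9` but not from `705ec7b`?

Reachable from 9c5a8b9: {705ec7b, 77c22ee, 9c5a8b9}.
Reachable from 705ec7b: {705ec7b, 77c22ee}.
In 9c5a8b9's history but not 705ec7b's: {9c5a8b9} — 1 commit.

1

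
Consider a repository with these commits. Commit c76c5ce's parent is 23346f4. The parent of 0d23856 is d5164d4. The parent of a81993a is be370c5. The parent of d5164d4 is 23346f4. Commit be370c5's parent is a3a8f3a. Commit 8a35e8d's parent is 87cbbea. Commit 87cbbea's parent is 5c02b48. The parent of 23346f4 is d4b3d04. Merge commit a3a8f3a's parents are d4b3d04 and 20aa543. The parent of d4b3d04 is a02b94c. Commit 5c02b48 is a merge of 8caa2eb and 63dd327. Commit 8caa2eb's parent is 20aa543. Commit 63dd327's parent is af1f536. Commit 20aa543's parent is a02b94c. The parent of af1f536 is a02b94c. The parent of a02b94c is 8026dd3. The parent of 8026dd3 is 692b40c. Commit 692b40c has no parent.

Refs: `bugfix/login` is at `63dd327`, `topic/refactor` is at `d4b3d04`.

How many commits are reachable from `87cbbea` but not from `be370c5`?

Reachable from 87cbbea: {20aa543, 5c02b48, 63dd327, 692b40c, 8026dd3, 87cbbea, 8caa2eb, a02b94c, af1f536}.
Reachable from be370c5: {20aa543, 692b40c, 8026dd3, a02b94c, a3a8f3a, be370c5, d4b3d04}.
In 87cbbea's history but not be370c5's: {5c02b48, 63dd327, 87cbbea, 8caa2eb, af1f536} — 5 commits.

5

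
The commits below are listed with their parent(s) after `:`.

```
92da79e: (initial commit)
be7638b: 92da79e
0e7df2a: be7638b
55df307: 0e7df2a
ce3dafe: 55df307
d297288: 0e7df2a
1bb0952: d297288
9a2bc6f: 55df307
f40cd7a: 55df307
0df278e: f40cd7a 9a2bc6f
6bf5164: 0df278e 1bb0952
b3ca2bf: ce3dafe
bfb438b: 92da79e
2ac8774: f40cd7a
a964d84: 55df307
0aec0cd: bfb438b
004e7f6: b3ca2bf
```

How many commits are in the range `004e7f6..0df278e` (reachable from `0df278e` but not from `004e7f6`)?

Reachable from 0df278e: {0df278e, 0e7df2a, 55df307, 92da79e, 9a2bc6f, be7638b, f40cd7a}.
Reachable from 004e7f6: {004e7f6, 0e7df2a, 55df307, 92da79e, b3ca2bf, be7638b, ce3dafe}.
In 0df278e's history but not 004e7f6's: {0df278e, 9a2bc6f, f40cd7a} — 3 commits.

3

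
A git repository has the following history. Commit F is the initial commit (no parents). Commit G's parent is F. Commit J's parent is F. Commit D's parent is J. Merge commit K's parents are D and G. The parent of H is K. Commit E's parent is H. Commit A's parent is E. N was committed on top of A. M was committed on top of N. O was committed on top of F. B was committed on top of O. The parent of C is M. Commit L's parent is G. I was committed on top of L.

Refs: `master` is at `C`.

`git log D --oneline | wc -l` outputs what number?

Walking parent pointers from D: reachable set = {D, F, J}.
That is 3 commits.

3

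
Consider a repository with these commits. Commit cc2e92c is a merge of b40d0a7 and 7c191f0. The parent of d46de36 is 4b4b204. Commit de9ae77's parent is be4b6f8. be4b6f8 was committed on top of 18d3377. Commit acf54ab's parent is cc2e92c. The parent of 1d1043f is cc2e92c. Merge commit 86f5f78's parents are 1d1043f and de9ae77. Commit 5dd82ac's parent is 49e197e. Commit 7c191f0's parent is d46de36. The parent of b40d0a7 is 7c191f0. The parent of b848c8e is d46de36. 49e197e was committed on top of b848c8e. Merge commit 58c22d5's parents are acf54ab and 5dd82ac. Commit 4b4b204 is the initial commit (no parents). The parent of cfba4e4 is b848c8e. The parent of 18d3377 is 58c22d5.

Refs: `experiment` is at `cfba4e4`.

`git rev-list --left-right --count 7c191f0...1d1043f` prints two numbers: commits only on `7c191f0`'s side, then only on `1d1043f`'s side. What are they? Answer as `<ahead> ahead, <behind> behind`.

0 ahead, 3 behind

Reachable from 7c191f0: {4b4b204, 7c191f0, d46de36}.
Reachable from 1d1043f: {1d1043f, 4b4b204, 7c191f0, b40d0a7, cc2e92c, d46de36}.
Only in 7c191f0's history (ahead): {} — 0.
Only in 1d1043f's history (behind): {1d1043f, b40d0a7, cc2e92c} — 3.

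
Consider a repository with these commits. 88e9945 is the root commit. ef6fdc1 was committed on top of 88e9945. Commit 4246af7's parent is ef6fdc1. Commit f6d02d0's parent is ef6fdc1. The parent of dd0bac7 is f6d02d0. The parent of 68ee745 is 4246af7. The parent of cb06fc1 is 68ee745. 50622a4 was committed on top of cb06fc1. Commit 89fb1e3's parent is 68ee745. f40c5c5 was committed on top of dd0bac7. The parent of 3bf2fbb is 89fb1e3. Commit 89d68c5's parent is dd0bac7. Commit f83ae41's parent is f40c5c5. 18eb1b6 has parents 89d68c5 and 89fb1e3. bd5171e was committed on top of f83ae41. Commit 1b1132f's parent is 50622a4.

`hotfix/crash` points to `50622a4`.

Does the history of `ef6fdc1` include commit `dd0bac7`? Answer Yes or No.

Ancestors of ef6fdc1: {88e9945, ef6fdc1}.
dd0bac7 is not in that set, so it is not an ancestor of ef6fdc1.

No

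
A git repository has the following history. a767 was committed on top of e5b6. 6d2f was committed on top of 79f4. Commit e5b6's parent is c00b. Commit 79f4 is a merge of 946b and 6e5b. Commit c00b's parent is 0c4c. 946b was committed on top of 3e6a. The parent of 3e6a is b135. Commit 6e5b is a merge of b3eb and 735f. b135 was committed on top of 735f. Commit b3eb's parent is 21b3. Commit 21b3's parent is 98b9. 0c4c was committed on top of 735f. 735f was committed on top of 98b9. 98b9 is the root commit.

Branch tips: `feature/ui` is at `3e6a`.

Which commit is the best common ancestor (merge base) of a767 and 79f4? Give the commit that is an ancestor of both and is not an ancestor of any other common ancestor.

735f

Ancestors of a767: {0c4c, 735f, 98b9, a767, c00b, e5b6}.
Ancestors of 79f4: {21b3, 3e6a, 6e5b, 735f, 79f4, 946b, 98b9, b135, b3eb}.
Common ancestors: {735f, 98b9}.
Among these, 735f is not an ancestor of any other common ancestor — it is the merge base.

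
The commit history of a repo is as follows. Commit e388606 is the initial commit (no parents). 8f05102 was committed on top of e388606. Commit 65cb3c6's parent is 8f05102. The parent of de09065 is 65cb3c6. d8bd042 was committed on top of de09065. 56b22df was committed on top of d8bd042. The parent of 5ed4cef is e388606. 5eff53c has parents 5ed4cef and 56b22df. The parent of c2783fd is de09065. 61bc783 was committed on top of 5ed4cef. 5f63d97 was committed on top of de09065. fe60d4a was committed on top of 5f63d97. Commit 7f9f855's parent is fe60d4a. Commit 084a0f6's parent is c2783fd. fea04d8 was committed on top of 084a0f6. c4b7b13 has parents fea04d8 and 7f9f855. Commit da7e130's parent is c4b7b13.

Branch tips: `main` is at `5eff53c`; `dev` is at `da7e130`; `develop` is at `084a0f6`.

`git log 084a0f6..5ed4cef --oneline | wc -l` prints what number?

1

Reachable from 5ed4cef: {5ed4cef, e388606}.
Reachable from 084a0f6: {084a0f6, 65cb3c6, 8f05102, c2783fd, de09065, e388606}.
In 5ed4cef's history but not 084a0f6's: {5ed4cef} — 1 commit.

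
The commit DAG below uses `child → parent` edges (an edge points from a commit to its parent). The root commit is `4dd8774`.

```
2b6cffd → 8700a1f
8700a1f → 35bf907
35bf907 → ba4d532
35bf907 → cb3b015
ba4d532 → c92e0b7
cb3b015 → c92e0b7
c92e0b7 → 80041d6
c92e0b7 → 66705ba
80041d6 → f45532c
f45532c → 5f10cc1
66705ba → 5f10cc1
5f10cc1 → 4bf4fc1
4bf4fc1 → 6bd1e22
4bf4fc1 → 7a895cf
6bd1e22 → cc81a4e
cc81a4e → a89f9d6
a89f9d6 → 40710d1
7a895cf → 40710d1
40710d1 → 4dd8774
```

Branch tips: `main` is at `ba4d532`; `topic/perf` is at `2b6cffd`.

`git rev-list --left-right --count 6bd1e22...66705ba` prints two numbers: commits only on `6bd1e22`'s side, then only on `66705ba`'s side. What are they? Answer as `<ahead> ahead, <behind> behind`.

Reachable from 6bd1e22: {40710d1, 4dd8774, 6bd1e22, a89f9d6, cc81a4e}.
Reachable from 66705ba: {40710d1, 4bf4fc1, 4dd8774, 5f10cc1, 66705ba, 6bd1e22, 7a895cf, a89f9d6, cc81a4e}.
Only in 6bd1e22's history (ahead): {} — 0.
Only in 66705ba's history (behind): {4bf4fc1, 5f10cc1, 66705ba, 7a895cf} — 4.

0 ahead, 4 behind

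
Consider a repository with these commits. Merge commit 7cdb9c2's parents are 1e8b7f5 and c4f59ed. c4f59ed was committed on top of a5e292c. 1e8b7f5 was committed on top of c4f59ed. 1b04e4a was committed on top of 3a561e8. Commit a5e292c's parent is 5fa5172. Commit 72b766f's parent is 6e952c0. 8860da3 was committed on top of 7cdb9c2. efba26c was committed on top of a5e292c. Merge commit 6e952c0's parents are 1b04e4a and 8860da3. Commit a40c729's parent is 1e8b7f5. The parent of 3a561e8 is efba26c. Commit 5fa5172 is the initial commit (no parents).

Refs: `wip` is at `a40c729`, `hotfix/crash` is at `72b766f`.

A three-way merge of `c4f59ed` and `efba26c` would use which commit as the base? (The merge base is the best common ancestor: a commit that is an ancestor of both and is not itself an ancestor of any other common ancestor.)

Ancestors of c4f59ed: {5fa5172, a5e292c, c4f59ed}.
Ancestors of efba26c: {5fa5172, a5e292c, efba26c}.
Common ancestors: {5fa5172, a5e292c}.
Among these, a5e292c is not an ancestor of any other common ancestor — it is the merge base.

a5e292c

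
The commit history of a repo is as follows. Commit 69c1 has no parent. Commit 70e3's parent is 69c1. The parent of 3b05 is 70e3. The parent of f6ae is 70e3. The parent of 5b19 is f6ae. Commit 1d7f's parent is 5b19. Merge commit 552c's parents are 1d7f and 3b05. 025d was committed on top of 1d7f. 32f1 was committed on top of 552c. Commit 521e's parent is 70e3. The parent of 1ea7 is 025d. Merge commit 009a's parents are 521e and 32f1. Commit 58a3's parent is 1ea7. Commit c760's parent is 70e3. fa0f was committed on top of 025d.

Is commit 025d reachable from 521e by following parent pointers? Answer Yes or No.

No

Ancestors of 521e: {521e, 69c1, 70e3}.
025d is not in that set, so it is not an ancestor of 521e.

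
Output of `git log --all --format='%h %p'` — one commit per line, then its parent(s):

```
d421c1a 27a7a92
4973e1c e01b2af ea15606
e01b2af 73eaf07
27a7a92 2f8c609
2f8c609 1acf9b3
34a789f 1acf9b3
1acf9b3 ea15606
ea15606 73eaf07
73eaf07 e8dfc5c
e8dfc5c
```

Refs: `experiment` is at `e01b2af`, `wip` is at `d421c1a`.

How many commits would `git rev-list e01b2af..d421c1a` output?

5

Reachable from d421c1a: {1acf9b3, 27a7a92, 2f8c609, 73eaf07, d421c1a, e8dfc5c, ea15606}.
Reachable from e01b2af: {73eaf07, e01b2af, e8dfc5c}.
In d421c1a's history but not e01b2af's: {1acf9b3, 27a7a92, 2f8c609, d421c1a, ea15606} — 5 commits.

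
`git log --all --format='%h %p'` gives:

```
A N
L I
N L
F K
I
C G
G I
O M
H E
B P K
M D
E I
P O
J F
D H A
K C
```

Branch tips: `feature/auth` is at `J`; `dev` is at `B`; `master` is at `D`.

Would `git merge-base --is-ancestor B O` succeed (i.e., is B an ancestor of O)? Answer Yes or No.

No

Ancestors of O: {A, D, E, H, I, L, M, N, O}.
B is not in that set, so it is not an ancestor of O.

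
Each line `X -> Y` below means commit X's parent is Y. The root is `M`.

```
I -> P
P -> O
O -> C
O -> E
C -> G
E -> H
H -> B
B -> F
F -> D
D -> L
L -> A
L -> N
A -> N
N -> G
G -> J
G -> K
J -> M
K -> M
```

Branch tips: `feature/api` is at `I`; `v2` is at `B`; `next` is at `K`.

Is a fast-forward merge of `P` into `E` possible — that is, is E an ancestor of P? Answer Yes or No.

A fast-forward from E to P is possible iff E is an ancestor of P.
Ancestors of P: {A, B, C, D, E, F, G, H, J, K, L, M, N, O, P}.
E is among them, so fast-forward is possible.

Yes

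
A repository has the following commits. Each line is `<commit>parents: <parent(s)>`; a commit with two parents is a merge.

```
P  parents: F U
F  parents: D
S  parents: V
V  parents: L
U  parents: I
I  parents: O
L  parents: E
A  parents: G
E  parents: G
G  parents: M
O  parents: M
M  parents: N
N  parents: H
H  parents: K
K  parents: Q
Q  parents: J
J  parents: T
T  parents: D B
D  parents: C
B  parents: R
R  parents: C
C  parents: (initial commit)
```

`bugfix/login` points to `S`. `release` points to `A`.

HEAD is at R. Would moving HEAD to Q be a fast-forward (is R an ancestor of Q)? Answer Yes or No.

A fast-forward from R to Q is possible iff R is an ancestor of Q.
Ancestors of Q: {B, C, D, J, Q, R, T}.
R is among them, so fast-forward is possible.

Yes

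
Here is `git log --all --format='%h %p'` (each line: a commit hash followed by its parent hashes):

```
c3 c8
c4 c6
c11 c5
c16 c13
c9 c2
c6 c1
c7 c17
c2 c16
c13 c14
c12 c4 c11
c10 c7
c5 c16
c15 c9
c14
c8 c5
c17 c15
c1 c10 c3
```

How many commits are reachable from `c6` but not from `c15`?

Reachable from c6: {c1, c10, c13, c14, c15, c16, c17, c2, c3, c5, c6, c7, c8, c9}.
Reachable from c15: {c13, c14, c15, c16, c2, c9}.
In c6's history but not c15's: {c1, c10, c17, c3, c5, c6, c7, c8} — 8 commits.

8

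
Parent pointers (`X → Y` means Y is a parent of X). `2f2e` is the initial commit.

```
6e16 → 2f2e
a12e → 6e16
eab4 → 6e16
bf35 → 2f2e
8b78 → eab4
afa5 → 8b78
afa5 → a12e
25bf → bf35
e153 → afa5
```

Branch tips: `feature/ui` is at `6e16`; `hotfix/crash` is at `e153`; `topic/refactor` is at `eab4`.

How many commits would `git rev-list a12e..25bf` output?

Reachable from 25bf: {25bf, 2f2e, bf35}.
Reachable from a12e: {2f2e, 6e16, a12e}.
In 25bf's history but not a12e's: {25bf, bf35} — 2 commits.

2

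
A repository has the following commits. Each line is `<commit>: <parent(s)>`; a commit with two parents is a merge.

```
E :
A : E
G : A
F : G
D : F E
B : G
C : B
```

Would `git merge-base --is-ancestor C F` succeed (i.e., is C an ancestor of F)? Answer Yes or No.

No

Ancestors of F: {A, E, F, G}.
C is not in that set, so it is not an ancestor of F.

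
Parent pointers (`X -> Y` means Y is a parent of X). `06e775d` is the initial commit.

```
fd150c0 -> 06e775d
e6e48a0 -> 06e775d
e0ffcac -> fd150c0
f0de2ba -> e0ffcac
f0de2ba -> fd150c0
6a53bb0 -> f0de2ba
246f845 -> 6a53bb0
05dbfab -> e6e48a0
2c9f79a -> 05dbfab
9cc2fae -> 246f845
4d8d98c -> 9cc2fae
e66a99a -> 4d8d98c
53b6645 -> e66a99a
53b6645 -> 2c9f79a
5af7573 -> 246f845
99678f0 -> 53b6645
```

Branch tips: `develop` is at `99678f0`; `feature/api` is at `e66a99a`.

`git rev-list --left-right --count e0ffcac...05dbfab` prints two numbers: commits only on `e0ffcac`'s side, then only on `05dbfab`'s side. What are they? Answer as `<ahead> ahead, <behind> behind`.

Reachable from e0ffcac: {06e775d, e0ffcac, fd150c0}.
Reachable from 05dbfab: {05dbfab, 06e775d, e6e48a0}.
Only in e0ffcac's history (ahead): {e0ffcac, fd150c0} — 2.
Only in 05dbfab's history (behind): {05dbfab, e6e48a0} — 2.

2 ahead, 2 behind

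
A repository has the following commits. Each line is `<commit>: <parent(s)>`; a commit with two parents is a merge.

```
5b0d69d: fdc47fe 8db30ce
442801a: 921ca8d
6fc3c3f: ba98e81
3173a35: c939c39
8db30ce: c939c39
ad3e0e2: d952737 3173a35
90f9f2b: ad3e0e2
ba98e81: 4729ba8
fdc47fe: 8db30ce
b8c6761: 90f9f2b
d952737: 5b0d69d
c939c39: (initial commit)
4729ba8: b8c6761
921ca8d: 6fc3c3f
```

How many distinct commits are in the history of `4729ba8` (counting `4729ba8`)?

Walking parent pointers from 4729ba8: reachable set = {3173a35, 4729ba8, 5b0d69d, 8db30ce, 90f9f2b, ad3e0e2, b8c6761, c939c39, d952737, fdc47fe}.
That is 10 commits.

10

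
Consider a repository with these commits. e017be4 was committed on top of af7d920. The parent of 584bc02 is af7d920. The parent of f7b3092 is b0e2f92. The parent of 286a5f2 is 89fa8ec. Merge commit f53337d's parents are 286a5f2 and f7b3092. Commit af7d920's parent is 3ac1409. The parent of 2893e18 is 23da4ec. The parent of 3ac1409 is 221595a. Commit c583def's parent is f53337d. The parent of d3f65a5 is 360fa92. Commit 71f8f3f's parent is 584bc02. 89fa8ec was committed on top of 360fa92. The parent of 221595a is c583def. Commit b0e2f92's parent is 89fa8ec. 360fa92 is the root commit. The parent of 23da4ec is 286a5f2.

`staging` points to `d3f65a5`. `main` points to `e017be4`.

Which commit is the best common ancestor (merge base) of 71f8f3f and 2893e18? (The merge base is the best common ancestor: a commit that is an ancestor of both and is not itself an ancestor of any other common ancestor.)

Ancestors of 71f8f3f: {221595a, 286a5f2, 360fa92, 3ac1409, 584bc02, 71f8f3f, 89fa8ec, af7d920, b0e2f92, c583def, f53337d, f7b3092}.
Ancestors of 2893e18: {23da4ec, 286a5f2, 2893e18, 360fa92, 89fa8ec}.
Common ancestors: {286a5f2, 360fa92, 89fa8ec}.
Among these, 286a5f2 is not an ancestor of any other common ancestor — it is the merge base.

286a5f2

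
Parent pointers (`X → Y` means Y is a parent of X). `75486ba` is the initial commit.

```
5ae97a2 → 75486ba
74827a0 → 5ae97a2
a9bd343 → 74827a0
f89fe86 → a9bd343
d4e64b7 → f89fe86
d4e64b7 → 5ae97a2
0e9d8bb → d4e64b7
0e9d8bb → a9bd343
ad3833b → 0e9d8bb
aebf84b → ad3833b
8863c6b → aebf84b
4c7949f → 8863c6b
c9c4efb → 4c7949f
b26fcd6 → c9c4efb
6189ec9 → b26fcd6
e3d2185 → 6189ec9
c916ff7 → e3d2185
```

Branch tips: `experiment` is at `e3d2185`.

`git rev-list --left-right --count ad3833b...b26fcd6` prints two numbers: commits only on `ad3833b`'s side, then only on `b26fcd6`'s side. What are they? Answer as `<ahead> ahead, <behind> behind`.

Reachable from ad3833b: {0e9d8bb, 5ae97a2, 74827a0, 75486ba, a9bd343, ad3833b, d4e64b7, f89fe86}.
Reachable from b26fcd6: {0e9d8bb, 4c7949f, 5ae97a2, 74827a0, 75486ba, 8863c6b, a9bd343, ad3833b, aebf84b, b26fcd6, c9c4efb, d4e64b7, f89fe86}.
Only in ad3833b's history (ahead): {} — 0.
Only in b26fcd6's history (behind): {4c7949f, 8863c6b, aebf84b, b26fcd6, c9c4efb} — 5.

0 ahead, 5 behind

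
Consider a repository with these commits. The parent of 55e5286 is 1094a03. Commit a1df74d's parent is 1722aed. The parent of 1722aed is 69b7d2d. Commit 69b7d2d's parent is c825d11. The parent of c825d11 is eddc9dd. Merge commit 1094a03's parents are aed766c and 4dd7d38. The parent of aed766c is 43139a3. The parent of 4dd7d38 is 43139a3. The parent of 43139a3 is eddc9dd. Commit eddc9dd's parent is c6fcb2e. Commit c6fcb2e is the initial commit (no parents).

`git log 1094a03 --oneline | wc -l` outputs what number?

6

Walking parent pointers from 1094a03: reachable set = {1094a03, 43139a3, 4dd7d38, aed766c, c6fcb2e, eddc9dd}.
That is 6 commits.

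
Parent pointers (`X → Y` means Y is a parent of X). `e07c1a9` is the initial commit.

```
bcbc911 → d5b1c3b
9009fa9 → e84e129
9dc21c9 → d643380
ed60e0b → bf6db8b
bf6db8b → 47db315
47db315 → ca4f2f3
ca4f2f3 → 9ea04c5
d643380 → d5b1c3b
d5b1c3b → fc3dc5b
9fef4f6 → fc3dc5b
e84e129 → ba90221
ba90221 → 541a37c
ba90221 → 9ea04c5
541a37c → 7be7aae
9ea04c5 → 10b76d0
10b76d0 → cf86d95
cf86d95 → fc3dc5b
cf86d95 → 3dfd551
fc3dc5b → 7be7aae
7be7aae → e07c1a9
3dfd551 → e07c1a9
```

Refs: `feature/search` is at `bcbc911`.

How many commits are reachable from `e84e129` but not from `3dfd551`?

8

Reachable from e84e129: {10b76d0, 3dfd551, 541a37c, 7be7aae, 9ea04c5, ba90221, cf86d95, e07c1a9, e84e129, fc3dc5b}.
Reachable from 3dfd551: {3dfd551, e07c1a9}.
In e84e129's history but not 3dfd551's: {10b76d0, 541a37c, 7be7aae, 9ea04c5, ba90221, cf86d95, e84e129, fc3dc5b} — 8 commits.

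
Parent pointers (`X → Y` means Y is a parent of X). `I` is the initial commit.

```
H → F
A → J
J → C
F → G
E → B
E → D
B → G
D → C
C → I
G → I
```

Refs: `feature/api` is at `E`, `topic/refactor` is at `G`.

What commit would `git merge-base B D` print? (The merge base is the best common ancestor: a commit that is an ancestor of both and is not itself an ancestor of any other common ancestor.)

Ancestors of B: {B, G, I}.
Ancestors of D: {C, D, I}.
Common ancestors: {I}.
The only common ancestor is I, so it is the merge base.

I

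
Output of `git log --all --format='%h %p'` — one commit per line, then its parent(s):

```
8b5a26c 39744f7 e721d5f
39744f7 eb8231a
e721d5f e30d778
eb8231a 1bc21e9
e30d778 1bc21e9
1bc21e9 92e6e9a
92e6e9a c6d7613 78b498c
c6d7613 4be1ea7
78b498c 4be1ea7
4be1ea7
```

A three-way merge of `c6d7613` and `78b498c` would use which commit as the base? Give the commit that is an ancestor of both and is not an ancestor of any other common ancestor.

4be1ea7

Ancestors of c6d7613: {4be1ea7, c6d7613}.
Ancestors of 78b498c: {4be1ea7, 78b498c}.
Common ancestors: {4be1ea7}.
The only common ancestor is 4be1ea7, so it is the merge base.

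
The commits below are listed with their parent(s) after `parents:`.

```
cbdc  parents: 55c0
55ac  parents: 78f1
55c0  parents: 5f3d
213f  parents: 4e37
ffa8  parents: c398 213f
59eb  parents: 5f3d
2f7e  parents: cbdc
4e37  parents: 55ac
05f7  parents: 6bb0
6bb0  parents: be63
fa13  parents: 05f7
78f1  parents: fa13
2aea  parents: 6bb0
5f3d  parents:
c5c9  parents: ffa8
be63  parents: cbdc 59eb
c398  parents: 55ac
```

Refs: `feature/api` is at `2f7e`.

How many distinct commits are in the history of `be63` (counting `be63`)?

5

Walking parent pointers from be63: reachable set = {55c0, 59eb, 5f3d, be63, cbdc}.
That is 5 commits.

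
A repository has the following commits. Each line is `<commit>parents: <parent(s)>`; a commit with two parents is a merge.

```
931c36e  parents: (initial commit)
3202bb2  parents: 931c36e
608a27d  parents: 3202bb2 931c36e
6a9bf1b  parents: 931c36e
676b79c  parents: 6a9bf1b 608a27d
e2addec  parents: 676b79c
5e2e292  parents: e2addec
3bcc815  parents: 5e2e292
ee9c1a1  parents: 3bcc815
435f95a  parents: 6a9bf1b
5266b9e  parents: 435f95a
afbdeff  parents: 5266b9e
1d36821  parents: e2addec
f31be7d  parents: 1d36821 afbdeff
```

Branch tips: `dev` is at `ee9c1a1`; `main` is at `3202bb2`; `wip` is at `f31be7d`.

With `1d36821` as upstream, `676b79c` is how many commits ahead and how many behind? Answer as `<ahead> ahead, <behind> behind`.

0 ahead, 2 behind

Reachable from 676b79c: {3202bb2, 608a27d, 676b79c, 6a9bf1b, 931c36e}.
Reachable from 1d36821: {1d36821, 3202bb2, 608a27d, 676b79c, 6a9bf1b, 931c36e, e2addec}.
Only in 676b79c's history (ahead): {} — 0.
Only in 1d36821's history (behind): {1d36821, e2addec} — 2.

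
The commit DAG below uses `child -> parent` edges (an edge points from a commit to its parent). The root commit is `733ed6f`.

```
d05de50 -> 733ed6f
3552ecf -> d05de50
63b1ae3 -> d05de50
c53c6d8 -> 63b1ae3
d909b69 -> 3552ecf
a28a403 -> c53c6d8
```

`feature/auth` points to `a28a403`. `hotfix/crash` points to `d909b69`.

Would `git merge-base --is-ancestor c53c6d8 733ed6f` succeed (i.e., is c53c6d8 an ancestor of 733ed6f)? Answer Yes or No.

Ancestors of 733ed6f: {733ed6f}.
c53c6d8 is not in that set, so it is not an ancestor of 733ed6f.

No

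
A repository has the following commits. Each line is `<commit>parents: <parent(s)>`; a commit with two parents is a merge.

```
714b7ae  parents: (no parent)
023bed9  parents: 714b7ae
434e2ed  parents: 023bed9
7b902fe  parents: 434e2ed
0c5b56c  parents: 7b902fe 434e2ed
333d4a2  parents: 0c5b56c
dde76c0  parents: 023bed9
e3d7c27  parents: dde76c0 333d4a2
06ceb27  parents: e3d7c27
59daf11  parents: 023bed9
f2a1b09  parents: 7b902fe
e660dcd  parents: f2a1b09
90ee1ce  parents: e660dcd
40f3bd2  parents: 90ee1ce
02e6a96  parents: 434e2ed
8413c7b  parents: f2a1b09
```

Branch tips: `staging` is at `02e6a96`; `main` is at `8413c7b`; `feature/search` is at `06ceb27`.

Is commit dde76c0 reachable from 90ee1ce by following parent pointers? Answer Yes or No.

Ancestors of 90ee1ce: {023bed9, 434e2ed, 714b7ae, 7b902fe, 90ee1ce, e660dcd, f2a1b09}.
dde76c0 is not in that set, so it is not an ancestor of 90ee1ce.

No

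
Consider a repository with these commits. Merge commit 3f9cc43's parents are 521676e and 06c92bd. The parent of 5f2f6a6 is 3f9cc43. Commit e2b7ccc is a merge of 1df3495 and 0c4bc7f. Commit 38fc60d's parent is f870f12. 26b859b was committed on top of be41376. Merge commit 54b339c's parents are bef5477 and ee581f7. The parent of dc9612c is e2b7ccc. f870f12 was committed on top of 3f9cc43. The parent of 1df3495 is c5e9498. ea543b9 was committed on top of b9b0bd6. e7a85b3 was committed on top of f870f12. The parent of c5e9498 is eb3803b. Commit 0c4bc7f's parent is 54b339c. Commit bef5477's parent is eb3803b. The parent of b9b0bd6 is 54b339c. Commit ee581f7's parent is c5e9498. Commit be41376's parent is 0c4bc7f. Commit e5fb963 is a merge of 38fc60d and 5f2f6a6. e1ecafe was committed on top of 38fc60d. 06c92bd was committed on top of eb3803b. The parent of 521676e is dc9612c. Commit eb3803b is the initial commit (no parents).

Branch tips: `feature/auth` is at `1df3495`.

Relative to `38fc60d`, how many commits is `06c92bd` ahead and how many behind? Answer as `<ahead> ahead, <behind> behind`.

Reachable from 06c92bd: {06c92bd, eb3803b}.
Reachable from 38fc60d: {06c92bd, 0c4bc7f, 1df3495, 38fc60d, 3f9cc43, 521676e, 54b339c, bef5477, c5e9498, dc9612c, e2b7ccc, eb3803b, ee581f7, f870f12}.
Only in 06c92bd's history (ahead): {} — 0.
Only in 38fc60d's history (behind): {0c4bc7f, 1df3495, 38fc60d, 3f9cc43, 521676e, 54b339c, bef5477, c5e9498, dc9612c, e2b7ccc, ee581f7, f870f12} — 12.

0 ahead, 12 behind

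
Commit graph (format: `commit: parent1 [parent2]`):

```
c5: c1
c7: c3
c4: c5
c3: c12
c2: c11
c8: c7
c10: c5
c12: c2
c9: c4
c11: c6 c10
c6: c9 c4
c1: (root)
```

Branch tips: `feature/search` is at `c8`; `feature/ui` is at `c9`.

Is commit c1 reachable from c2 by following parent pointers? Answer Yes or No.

Ancestors of c2 (commits reachable by following parents): {c1, c10, c11, c2, c4, c5, c6, c9}.
c1 is in that set, so it is an ancestor of c2.

Yes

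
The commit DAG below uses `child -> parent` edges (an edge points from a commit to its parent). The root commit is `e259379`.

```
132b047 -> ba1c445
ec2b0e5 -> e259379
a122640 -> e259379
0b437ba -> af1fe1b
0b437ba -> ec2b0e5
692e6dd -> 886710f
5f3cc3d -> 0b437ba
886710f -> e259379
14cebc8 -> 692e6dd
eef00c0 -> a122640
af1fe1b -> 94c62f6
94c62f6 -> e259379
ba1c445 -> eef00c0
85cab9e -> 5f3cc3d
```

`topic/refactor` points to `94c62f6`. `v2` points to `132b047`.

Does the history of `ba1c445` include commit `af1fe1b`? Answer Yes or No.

No

Ancestors of ba1c445: {a122640, ba1c445, e259379, eef00c0}.
af1fe1b is not in that set, so it is not an ancestor of ba1c445.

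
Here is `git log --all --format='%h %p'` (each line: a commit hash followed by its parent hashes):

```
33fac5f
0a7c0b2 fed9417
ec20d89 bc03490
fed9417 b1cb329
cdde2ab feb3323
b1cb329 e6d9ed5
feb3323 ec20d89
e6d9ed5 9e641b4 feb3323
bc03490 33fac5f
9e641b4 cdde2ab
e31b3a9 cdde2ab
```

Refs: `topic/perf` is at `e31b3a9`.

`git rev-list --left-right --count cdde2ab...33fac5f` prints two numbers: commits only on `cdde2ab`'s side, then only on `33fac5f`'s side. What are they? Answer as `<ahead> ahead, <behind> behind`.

4 ahead, 0 behind

Reachable from cdde2ab: {33fac5f, bc03490, cdde2ab, ec20d89, feb3323}.
Reachable from 33fac5f: {33fac5f}.
Only in cdde2ab's history (ahead): {bc03490, cdde2ab, ec20d89, feb3323} — 4.
Only in 33fac5f's history (behind): {} — 0.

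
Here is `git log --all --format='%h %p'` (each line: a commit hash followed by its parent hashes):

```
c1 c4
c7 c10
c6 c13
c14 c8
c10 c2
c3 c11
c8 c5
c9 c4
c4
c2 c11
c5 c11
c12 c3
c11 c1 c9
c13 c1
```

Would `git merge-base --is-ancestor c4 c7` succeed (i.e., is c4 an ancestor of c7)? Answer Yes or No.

Yes

Ancestors of c7 (commits reachable by following parents): {c1, c10, c11, c2, c4, c7, c9}.
c4 is in that set, so it is an ancestor of c7.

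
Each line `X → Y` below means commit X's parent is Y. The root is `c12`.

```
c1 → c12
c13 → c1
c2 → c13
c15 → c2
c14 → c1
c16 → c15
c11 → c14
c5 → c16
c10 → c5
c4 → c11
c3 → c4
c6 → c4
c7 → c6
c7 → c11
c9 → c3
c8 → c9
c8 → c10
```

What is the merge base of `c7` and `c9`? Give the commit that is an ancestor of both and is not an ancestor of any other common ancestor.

c4

Ancestors of c7: {c1, c11, c12, c14, c4, c6, c7}.
Ancestors of c9: {c1, c11, c12, c14, c3, c4, c9}.
Common ancestors: {c1, c11, c12, c14, c4}.
Among these, c4 is not an ancestor of any other common ancestor — it is the merge base.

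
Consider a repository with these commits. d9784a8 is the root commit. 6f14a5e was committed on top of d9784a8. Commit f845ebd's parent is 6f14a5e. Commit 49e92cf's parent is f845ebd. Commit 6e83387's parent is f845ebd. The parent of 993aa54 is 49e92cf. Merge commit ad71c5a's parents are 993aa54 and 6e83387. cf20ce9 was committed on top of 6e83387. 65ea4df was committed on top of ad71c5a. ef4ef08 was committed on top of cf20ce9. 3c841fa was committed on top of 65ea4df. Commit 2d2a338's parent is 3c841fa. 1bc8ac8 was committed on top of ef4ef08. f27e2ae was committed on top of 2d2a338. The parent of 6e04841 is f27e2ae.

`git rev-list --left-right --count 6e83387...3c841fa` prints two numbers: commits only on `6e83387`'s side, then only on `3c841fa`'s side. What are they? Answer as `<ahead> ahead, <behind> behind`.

Reachable from 6e83387: {6e83387, 6f14a5e, d9784a8, f845ebd}.
Reachable from 3c841fa: {3c841fa, 49e92cf, 65ea4df, 6e83387, 6f14a5e, 993aa54, ad71c5a, d9784a8, f845ebd}.
Only in 6e83387's history (ahead): {} — 0.
Only in 3c841fa's history (behind): {3c841fa, 49e92cf, 65ea4df, 993aa54, ad71c5a} — 5.

0 ahead, 5 behind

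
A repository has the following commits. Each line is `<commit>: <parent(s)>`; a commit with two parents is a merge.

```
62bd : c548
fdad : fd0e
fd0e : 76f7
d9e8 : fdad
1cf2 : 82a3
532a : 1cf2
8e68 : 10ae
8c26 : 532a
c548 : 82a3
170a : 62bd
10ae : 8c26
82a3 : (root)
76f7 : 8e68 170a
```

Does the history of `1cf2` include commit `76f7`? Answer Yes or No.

No

Ancestors of 1cf2: {1cf2, 82a3}.
76f7 is not in that set, so it is not an ancestor of 1cf2.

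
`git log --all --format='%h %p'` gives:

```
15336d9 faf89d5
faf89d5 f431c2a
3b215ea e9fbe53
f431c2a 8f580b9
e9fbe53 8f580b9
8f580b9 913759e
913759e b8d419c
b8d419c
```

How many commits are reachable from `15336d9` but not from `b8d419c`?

5

Reachable from 15336d9: {15336d9, 8f580b9, 913759e, b8d419c, f431c2a, faf89d5}.
Reachable from b8d419c: {b8d419c}.
In 15336d9's history but not b8d419c's: {15336d9, 8f580b9, 913759e, f431c2a, faf89d5} — 5 commits.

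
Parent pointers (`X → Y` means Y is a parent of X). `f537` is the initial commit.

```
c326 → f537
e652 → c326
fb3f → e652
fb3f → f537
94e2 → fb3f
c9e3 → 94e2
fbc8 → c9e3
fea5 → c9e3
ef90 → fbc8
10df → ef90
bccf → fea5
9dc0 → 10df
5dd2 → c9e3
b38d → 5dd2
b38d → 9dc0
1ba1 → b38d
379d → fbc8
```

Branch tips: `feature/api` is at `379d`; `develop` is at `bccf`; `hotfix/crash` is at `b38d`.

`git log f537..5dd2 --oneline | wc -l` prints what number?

6

Reachable from 5dd2: {5dd2, 94e2, c326, c9e3, e652, f537, fb3f}.
Reachable from f537: {f537}.
In 5dd2's history but not f537's: {5dd2, 94e2, c326, c9e3, e652, fb3f} — 6 commits.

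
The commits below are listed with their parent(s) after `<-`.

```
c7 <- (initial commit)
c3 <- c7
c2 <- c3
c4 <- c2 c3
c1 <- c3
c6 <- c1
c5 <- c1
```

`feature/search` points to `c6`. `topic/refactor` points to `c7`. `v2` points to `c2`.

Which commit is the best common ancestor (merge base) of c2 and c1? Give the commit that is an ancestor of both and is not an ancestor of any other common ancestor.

Ancestors of c2: {c2, c3, c7}.
Ancestors of c1: {c1, c3, c7}.
Common ancestors: {c3, c7}.
Among these, c3 is not an ancestor of any other common ancestor — it is the merge base.

c3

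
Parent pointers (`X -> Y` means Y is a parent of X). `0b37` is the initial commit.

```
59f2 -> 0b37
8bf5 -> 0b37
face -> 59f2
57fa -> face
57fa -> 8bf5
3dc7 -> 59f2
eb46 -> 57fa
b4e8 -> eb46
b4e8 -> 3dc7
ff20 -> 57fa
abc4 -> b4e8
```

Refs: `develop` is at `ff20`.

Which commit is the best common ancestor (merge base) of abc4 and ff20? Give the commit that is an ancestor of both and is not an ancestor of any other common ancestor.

Ancestors of abc4: {0b37, 3dc7, 57fa, 59f2, 8bf5, abc4, b4e8, eb46, face}.
Ancestors of ff20: {0b37, 57fa, 59f2, 8bf5, face, ff20}.
Common ancestors: {0b37, 57fa, 59f2, 8bf5, face}.
Among these, 57fa is not an ancestor of any other common ancestor — it is the merge base.

57fa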